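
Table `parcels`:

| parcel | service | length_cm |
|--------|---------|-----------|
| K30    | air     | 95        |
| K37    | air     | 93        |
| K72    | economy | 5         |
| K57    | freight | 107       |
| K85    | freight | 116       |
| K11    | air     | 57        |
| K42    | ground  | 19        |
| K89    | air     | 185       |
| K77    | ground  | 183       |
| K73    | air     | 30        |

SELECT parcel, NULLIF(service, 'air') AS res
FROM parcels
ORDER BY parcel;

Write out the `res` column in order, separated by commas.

NULL, NULL, NULL, ground, freight, economy, NULL, ground, freight, NULL

parcel=K11: service=air vs air: equal → NULL
parcel=K30: service=air vs air: equal → NULL
parcel=K37: service=air vs air: equal → NULL
parcel=K42: service=ground vs air: differ → ground
parcel=K57: service=freight vs air: differ → freight
parcel=K72: service=economy vs air: differ → economy
parcel=K73: service=air vs air: equal → NULL
parcel=K77: service=ground vs air: differ → ground
parcel=K85: service=freight vs air: differ → freight
parcel=K89: service=air vs air: equal → NULL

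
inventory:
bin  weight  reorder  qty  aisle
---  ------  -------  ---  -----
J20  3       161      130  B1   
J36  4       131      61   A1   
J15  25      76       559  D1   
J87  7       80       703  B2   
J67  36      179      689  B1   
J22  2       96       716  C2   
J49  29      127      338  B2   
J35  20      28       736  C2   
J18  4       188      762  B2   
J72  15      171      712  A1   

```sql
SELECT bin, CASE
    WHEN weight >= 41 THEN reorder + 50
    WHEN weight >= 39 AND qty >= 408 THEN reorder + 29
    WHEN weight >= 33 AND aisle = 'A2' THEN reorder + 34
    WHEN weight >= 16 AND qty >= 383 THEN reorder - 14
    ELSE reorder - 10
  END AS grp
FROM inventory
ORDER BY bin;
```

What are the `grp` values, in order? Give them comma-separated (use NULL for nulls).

62, 178, 151, 86, 14, 121, 117, 165, 161, 70

bin=J15: weight >= 16 AND qty >= 383 → 62
bin=J18: ELSE → 178
bin=J20: ELSE → 151
bin=J22: ELSE → 86
bin=J35: weight >= 16 AND qty >= 383 → 14
bin=J36: ELSE → 121
bin=J49: ELSE → 117
bin=J67: weight >= 16 AND qty >= 383 → 165
bin=J72: ELSE → 161
bin=J87: ELSE → 70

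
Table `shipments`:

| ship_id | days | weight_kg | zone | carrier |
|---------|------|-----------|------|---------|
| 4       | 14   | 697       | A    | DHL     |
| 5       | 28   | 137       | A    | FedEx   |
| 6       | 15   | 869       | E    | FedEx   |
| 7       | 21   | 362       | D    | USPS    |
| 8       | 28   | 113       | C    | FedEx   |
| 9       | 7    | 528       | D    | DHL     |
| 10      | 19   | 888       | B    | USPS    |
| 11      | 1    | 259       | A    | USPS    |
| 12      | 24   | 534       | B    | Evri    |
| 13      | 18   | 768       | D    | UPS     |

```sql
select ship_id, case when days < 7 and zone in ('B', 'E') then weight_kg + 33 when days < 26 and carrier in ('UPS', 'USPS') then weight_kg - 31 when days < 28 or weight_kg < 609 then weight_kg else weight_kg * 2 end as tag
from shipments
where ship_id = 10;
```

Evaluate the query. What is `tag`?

ship_id = 10: days=19, weight_kg=888, zone=B, carrier=USPS.
days < 7 and zone in ('B', 'E') → false
days < 26 and carrier in ('UPS', 'USPS') → true → 857

857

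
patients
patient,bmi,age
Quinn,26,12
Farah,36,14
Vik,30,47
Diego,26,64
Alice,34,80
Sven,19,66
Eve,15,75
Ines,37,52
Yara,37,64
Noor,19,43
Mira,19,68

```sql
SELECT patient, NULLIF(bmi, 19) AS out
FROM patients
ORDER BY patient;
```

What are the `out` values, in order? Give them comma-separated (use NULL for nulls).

34, 26, 15, 36, 37, NULL, NULL, 26, NULL, 30, 37

patient=Alice: bmi=34 vs 19: differ → 34
patient=Diego: bmi=26 vs 19: differ → 26
patient=Eve: bmi=15 vs 19: differ → 15
patient=Farah: bmi=36 vs 19: differ → 36
patient=Ines: bmi=37 vs 19: differ → 37
patient=Mira: bmi=19 vs 19: equal → NULL
patient=Noor: bmi=19 vs 19: equal → NULL
patient=Quinn: bmi=26 vs 19: differ → 26
patient=Sven: bmi=19 vs 19: equal → NULL
patient=Vik: bmi=30 vs 19: differ → 30
patient=Yara: bmi=37 vs 19: differ → 37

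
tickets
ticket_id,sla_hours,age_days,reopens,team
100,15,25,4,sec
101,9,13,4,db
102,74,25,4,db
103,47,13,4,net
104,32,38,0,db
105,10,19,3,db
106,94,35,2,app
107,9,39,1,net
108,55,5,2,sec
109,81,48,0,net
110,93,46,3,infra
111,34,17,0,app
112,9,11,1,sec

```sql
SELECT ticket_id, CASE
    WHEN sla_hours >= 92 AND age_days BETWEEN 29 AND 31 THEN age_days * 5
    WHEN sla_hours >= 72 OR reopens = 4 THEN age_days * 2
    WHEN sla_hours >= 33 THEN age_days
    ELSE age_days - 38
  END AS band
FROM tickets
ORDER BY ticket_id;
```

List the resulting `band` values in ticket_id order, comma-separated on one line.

ticket_id=100: sla_hours >= 72 OR reopens = 4 → 50
ticket_id=101: sla_hours >= 72 OR reopens = 4 → 26
ticket_id=102: sla_hours >= 72 OR reopens = 4 → 50
ticket_id=103: sla_hours >= 72 OR reopens = 4 → 26
ticket_id=104: ELSE → 0
ticket_id=105: ELSE → -19
ticket_id=106: sla_hours >= 72 OR reopens = 4 → 70
ticket_id=107: ELSE → 1
ticket_id=108: sla_hours >= 33 → 5
ticket_id=109: sla_hours >= 72 OR reopens = 4 → 96
ticket_id=110: sla_hours >= 72 OR reopens = 4 → 92
ticket_id=111: sla_hours >= 33 → 17
ticket_id=112: ELSE → -27

50, 26, 50, 26, 0, -19, 70, 1, 5, 96, 92, 17, -27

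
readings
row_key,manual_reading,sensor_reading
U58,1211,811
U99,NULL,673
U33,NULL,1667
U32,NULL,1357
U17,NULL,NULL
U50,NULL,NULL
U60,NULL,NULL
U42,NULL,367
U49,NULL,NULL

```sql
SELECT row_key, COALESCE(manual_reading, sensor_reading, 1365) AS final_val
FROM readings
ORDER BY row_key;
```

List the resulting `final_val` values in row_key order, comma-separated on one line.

1365, 1357, 1667, 367, 1365, 1365, 1211, 1365, 673

row_key=U17: manual_reading=NULL, sensor_reading=NULL, → literal 1365 → 1365
row_key=U32: manual_reading=NULL, sensor_reading=1357 → 1357
row_key=U33: manual_reading=NULL, sensor_reading=1667 → 1667
row_key=U42: manual_reading=NULL, sensor_reading=367 → 367
row_key=U49: manual_reading=NULL, sensor_reading=NULL, → literal 1365 → 1365
row_key=U50: manual_reading=NULL, sensor_reading=NULL, → literal 1365 → 1365
row_key=U58: manual_reading=1211 → 1211
row_key=U60: manual_reading=NULL, sensor_reading=NULL, → literal 1365 → 1365
row_key=U99: manual_reading=NULL, sensor_reading=673 → 673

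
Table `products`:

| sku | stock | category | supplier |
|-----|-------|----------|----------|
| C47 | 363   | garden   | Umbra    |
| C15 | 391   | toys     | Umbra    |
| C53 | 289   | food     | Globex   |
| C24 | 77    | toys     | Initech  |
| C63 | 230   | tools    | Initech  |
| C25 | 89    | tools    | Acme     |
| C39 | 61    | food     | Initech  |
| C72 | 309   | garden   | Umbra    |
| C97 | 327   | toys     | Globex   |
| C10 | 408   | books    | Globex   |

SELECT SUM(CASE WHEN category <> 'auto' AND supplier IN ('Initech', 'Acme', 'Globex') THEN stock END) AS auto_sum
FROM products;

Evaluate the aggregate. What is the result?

sku=C47: ✗
sku=C15: ✗
sku=C53: ✓ → 289
sku=C24: ✓ → 77
sku=C63: ✓ → 230
sku=C25: ✓ → 89
sku=C39: ✓ → 61
sku=C72: ✗
sku=C97: ✓ → 327
sku=C10: ✓ → 408
auto_sum = 289 + 77 + 230 + 89 + 61 + 327 + 408 = 1481

1481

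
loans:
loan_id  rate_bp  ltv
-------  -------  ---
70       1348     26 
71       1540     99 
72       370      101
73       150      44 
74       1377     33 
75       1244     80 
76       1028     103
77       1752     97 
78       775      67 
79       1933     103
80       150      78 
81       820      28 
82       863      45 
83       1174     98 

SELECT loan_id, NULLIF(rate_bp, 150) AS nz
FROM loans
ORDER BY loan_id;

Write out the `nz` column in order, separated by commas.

loan_id=70: rate_bp=1348 vs 150: differ → 1348
loan_id=71: rate_bp=1540 vs 150: differ → 1540
loan_id=72: rate_bp=370 vs 150: differ → 370
loan_id=73: rate_bp=150 vs 150: equal → NULL
loan_id=74: rate_bp=1377 vs 150: differ → 1377
loan_id=75: rate_bp=1244 vs 150: differ → 1244
loan_id=76: rate_bp=1028 vs 150: differ → 1028
loan_id=77: rate_bp=1752 vs 150: differ → 1752
loan_id=78: rate_bp=775 vs 150: differ → 775
loan_id=79: rate_bp=1933 vs 150: differ → 1933
loan_id=80: rate_bp=150 vs 150: equal → NULL
loan_id=81: rate_bp=820 vs 150: differ → 820
loan_id=82: rate_bp=863 vs 150: differ → 863
loan_id=83: rate_bp=1174 vs 150: differ → 1174

1348, 1540, 370, NULL, 1377, 1244, 1028, 1752, 775, 1933, NULL, 820, 863, 1174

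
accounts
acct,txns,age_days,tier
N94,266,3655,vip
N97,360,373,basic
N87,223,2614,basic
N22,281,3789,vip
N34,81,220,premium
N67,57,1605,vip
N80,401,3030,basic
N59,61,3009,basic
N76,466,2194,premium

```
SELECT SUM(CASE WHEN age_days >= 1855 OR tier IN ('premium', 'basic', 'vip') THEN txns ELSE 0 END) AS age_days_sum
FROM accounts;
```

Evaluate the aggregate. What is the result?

acct=N94: ✓ → 266
acct=N97: ✓ → 360
acct=N87: ✓ → 223
acct=N22: ✓ → 281
acct=N34: ✓ → 81
acct=N67: ✓ → 57
acct=N80: ✓ → 401
acct=N59: ✓ → 61
acct=N76: ✓ → 466
age_days_sum = 266 + 360 + 223 + 281 + 81 + 57 + 401 + 61 + 466 = 2196

2196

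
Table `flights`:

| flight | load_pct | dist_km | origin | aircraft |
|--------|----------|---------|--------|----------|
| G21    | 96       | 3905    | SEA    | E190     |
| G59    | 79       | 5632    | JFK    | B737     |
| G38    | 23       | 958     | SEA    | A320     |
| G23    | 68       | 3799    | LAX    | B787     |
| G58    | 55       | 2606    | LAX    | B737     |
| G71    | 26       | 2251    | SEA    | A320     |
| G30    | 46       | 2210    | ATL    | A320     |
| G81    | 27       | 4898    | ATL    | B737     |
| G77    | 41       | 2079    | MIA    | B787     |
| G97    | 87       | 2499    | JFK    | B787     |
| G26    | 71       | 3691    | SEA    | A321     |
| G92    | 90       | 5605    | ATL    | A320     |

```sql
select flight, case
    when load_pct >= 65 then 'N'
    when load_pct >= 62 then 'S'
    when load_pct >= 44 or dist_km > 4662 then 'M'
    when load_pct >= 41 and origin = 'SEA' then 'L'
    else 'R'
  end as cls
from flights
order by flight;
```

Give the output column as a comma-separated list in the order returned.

flight=G21: load_pct >= 65 → N
flight=G23: load_pct >= 65 → N
flight=G26: load_pct >= 65 → N
flight=G30: load_pct >= 44 or dist_km > 4662 → M
flight=G38: ELSE → R
flight=G58: load_pct >= 44 or dist_km > 4662 → M
flight=G59: load_pct >= 65 → N
flight=G71: ELSE → R
flight=G77: ELSE → R
flight=G81: load_pct >= 44 or dist_km > 4662 → M
flight=G92: load_pct >= 65 → N
flight=G97: load_pct >= 65 → N

N, N, N, M, R, M, N, R, R, M, N, N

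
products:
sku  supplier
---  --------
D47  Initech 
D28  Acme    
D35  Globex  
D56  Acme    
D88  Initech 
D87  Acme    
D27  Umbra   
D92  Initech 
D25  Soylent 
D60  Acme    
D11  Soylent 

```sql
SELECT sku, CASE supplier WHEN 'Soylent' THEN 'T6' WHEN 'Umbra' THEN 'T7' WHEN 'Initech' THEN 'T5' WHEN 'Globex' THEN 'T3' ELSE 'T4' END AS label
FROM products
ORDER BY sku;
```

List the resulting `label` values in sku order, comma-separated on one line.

T6, T6, T7, T4, T3, T5, T4, T4, T4, T5, T5

sku=D11: supplier='Soylent' → T6
sku=D25: supplier='Soylent' → T6
sku=D27: supplier='Umbra' → T7
sku=D28: ELSE → T4
sku=D35: supplier='Globex' → T3
sku=D47: supplier='Initech' → T5
sku=D56: ELSE → T4
sku=D60: ELSE → T4
sku=D87: ELSE → T4
sku=D88: supplier='Initech' → T5
sku=D92: supplier='Initech' → T5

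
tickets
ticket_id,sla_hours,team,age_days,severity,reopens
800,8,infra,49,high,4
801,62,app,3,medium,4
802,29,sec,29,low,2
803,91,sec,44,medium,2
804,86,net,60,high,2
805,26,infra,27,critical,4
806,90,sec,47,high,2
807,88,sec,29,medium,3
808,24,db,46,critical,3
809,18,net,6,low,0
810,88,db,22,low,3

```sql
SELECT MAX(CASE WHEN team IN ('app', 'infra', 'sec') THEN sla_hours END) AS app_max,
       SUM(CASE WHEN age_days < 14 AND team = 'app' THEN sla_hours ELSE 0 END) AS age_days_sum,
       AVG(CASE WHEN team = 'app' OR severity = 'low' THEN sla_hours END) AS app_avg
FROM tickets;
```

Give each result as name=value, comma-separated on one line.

[app_max: team IN ('app', 'infra', 'sec')]
ticket_id=800: ✓ → 8
ticket_id=801: ✓ → 62
ticket_id=802: ✓ → 29
ticket_id=803: ✓ → 91
ticket_id=804: ✗
ticket_id=805: ✓ → 26
ticket_id=806: ✓ → 90
ticket_id=807: ✓ → 88
ticket_id=808: ✗
ticket_id=809: ✗
ticket_id=810: ✗
app_max = MAX(8, 62, 29, 91, 26, 90, 88) = 91
—
[age_days_sum: age_days < 14 AND team = 'app']
ticket_id=800: ✗
ticket_id=801: ✓ → 62
ticket_id=802: ✗
ticket_id=803: ✗
ticket_id=804: ✗
ticket_id=805: ✗
ticket_id=806: ✗
ticket_id=807: ✗
ticket_id=808: ✗
ticket_id=809: ✗
ticket_id=810: ✗
age_days_sum = 62
—
[app_avg: team = 'app' OR severity = 'low']
ticket_id=800: ✗
ticket_id=801: ✓ → 62
ticket_id=802: ✓ → 29
ticket_id=803: ✗
ticket_id=804: ✗
ticket_id=805: ✗
ticket_id=806: ✗
ticket_id=807: ✗
ticket_id=808: ✗
ticket_id=809: ✓ → 18
ticket_id=810: ✓ → 88
app_avg = (62 + 29 + 18 + 88) / 4 = 49.25

app_max=91, age_days_sum=62, app_avg=49.25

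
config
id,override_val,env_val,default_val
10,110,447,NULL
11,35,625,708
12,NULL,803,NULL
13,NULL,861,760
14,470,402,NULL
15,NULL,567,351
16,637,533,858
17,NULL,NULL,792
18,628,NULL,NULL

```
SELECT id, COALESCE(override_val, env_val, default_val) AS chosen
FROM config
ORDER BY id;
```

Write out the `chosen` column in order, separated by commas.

110, 35, 803, 861, 470, 567, 637, 792, 628

id=10: override_val=110 → 110
id=11: override_val=35 → 35
id=12: override_val=NULL, env_val=803 → 803
id=13: override_val=NULL, env_val=861 → 861
id=14: override_val=470 → 470
id=15: override_val=NULL, env_val=567 → 567
id=16: override_val=637 → 637
id=17: override_val=NULL, env_val=NULL, default_val=792 → 792
id=18: override_val=628 → 628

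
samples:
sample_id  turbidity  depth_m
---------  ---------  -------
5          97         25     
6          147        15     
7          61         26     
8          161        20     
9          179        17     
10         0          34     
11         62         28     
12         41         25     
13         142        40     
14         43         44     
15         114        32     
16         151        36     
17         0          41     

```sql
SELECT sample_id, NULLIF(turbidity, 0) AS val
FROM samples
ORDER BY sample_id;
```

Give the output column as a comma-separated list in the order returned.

97, 147, 61, 161, 179, NULL, 62, 41, 142, 43, 114, 151, NULL

sample_id=5: turbidity=97 vs 0: differ → 97
sample_id=6: turbidity=147 vs 0: differ → 147
sample_id=7: turbidity=61 vs 0: differ → 61
sample_id=8: turbidity=161 vs 0: differ → 161
sample_id=9: turbidity=179 vs 0: differ → 179
sample_id=10: turbidity=0 vs 0: equal → NULL
sample_id=11: turbidity=62 vs 0: differ → 62
sample_id=12: turbidity=41 vs 0: differ → 41
sample_id=13: turbidity=142 vs 0: differ → 142
sample_id=14: turbidity=43 vs 0: differ → 43
sample_id=15: turbidity=114 vs 0: differ → 114
sample_id=16: turbidity=151 vs 0: differ → 151
sample_id=17: turbidity=0 vs 0: equal → NULL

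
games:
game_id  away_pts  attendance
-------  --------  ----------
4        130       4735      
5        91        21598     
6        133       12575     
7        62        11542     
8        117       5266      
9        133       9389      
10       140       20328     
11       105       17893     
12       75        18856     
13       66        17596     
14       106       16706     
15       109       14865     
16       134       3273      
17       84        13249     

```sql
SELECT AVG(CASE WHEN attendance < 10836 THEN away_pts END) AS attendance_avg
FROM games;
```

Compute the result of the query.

128.5

game_id=4: ✓ → 130
game_id=5: ✗
game_id=6: ✗
game_id=7: ✗
game_id=8: ✓ → 117
game_id=9: ✓ → 133
game_id=10: ✗
game_id=11: ✗
game_id=12: ✗
game_id=13: ✗
game_id=14: ✗
game_id=15: ✗
game_id=16: ✓ → 134
game_id=17: ✗
attendance_avg = (130 + 117 + 133 + 134) / 4 = 128.5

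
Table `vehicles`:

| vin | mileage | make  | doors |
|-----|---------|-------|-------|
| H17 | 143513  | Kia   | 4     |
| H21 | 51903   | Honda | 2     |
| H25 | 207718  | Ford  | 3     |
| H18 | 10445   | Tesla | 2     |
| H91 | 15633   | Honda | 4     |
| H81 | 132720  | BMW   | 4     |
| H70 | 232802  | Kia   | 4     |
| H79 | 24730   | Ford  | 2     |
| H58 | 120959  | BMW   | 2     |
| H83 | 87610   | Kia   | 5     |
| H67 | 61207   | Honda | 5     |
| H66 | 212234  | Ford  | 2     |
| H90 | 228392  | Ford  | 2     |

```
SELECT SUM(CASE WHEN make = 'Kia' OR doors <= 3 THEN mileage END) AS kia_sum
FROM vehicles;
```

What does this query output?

vin=H17: ✓ → 143513
vin=H21: ✓ → 51903
vin=H25: ✓ → 207718
vin=H18: ✓ → 10445
vin=H91: ✗
vin=H81: ✗
vin=H70: ✓ → 232802
vin=H79: ✓ → 24730
vin=H58: ✓ → 120959
vin=H83: ✓ → 87610
vin=H67: ✗
vin=H66: ✓ → 212234
vin=H90: ✓ → 228392
kia_sum = 143513 + 51903 + 207718 + 10445 + 232802 + 24730 + 120959 + 87610 + 212234 + 228392 = 1320306

1320306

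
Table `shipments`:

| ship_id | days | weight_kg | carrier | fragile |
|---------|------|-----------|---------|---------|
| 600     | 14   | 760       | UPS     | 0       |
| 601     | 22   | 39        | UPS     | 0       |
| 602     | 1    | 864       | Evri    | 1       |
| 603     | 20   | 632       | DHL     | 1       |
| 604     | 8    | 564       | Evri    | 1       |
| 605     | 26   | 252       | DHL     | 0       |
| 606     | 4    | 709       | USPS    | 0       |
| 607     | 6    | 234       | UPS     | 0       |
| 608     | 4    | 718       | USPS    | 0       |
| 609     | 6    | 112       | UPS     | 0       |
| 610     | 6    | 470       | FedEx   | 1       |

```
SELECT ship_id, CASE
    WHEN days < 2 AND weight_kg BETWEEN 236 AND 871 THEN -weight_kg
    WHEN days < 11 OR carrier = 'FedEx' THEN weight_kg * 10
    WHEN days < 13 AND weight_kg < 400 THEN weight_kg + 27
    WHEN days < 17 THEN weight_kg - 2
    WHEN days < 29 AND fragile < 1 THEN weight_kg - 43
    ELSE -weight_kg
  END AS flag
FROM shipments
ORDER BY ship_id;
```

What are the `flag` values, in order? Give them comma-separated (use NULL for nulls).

ship_id=600: days < 17 → 758
ship_id=601: days < 29 AND fragile < 1 → -4
ship_id=602: days < 2 AND weight_kg BETWEEN 236 AND 871 → -864
ship_id=603: ELSE → -632
ship_id=604: days < 11 OR carrier = 'FedEx' → 5640
ship_id=605: days < 29 AND fragile < 1 → 209
ship_id=606: days < 11 OR carrier = 'FedEx' → 7090
ship_id=607: days < 11 OR carrier = 'FedEx' → 2340
ship_id=608: days < 11 OR carrier = 'FedEx' → 7180
ship_id=609: days < 11 OR carrier = 'FedEx' → 1120
ship_id=610: days < 11 OR carrier = 'FedEx' → 4700

758, -4, -864, -632, 5640, 209, 7090, 2340, 7180, 1120, 4700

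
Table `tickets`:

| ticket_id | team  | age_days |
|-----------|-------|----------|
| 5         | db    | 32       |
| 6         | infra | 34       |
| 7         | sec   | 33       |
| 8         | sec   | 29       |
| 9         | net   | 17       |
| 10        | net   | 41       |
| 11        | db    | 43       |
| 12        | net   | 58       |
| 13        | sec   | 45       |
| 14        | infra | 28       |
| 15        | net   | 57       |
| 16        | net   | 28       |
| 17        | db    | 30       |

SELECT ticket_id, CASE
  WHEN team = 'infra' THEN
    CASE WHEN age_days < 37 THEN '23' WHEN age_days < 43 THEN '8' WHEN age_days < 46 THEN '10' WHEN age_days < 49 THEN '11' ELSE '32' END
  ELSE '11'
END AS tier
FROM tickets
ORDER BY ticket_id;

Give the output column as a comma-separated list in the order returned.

ticket_id=5: team='db' → outer ELSE → 11
ticket_id=6: team='infra' → inner[age_days < 37] → 23
ticket_id=7: team='sec' → outer ELSE → 11
ticket_id=8: team='sec' → outer ELSE → 11
ticket_id=9: team='net' → outer ELSE → 11
ticket_id=10: team='net' → outer ELSE → 11
ticket_id=11: team='db' → outer ELSE → 11
ticket_id=12: team='net' → outer ELSE → 11
ticket_id=13: team='sec' → outer ELSE → 11
ticket_id=14: team='infra' → inner[age_days < 37] → 23
ticket_id=15: team='net' → outer ELSE → 11
ticket_id=16: team='net' → outer ELSE → 11
ticket_id=17: team='db' → outer ELSE → 11

11, 23, 11, 11, 11, 11, 11, 11, 11, 23, 11, 11, 11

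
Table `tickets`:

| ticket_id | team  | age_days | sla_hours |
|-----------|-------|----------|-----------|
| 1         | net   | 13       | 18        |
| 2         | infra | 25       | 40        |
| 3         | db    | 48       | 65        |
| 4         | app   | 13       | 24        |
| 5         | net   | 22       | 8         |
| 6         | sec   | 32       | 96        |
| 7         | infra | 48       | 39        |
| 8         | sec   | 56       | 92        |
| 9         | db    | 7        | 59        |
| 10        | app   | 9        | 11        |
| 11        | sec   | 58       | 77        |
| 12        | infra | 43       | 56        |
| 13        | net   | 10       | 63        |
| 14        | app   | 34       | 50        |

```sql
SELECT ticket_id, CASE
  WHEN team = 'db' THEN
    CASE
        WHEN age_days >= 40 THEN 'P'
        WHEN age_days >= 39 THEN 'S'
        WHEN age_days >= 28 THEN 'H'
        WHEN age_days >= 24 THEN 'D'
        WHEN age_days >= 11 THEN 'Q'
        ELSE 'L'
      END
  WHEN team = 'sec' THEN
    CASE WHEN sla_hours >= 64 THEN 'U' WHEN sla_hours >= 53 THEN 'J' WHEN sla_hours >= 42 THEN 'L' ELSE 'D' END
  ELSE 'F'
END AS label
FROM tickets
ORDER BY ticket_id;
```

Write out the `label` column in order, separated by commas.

F, F, P, F, F, U, F, U, L, F, U, F, F, F

ticket_id=1: team='net' → outer ELSE → F
ticket_id=2: team='infra' → outer ELSE → F
ticket_id=3: team='db' → inner[age_days >= 40] → P
ticket_id=4: team='app' → outer ELSE → F
ticket_id=5: team='net' → outer ELSE → F
ticket_id=6: team='sec' → inner[sla_hours >= 64] → U
ticket_id=7: team='infra' → outer ELSE → F
ticket_id=8: team='sec' → inner[sla_hours >= 64] → U
ticket_id=9: team='db' → inner[ELSE] → L
ticket_id=10: team='app' → outer ELSE → F
ticket_id=11: team='sec' → inner[sla_hours >= 64] → U
ticket_id=12: team='infra' → outer ELSE → F
ticket_id=13: team='net' → outer ELSE → F
ticket_id=14: team='app' → outer ELSE → F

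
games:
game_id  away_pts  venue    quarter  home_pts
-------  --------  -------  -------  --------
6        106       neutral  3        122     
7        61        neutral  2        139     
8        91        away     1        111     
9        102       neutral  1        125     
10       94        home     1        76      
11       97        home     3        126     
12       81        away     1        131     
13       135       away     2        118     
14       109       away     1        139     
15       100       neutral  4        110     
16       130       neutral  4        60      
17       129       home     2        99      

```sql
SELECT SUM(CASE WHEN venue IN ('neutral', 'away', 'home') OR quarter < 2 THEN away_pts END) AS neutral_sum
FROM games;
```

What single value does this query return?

game_id=6: ✓ → 106
game_id=7: ✓ → 61
game_id=8: ✓ → 91
game_id=9: ✓ → 102
game_id=10: ✓ → 94
game_id=11: ✓ → 97
game_id=12: ✓ → 81
game_id=13: ✓ → 135
game_id=14: ✓ → 109
game_id=15: ✓ → 100
game_id=16: ✓ → 130
game_id=17: ✓ → 129
neutral_sum = 106 + 61 + 91 + 102 + 94 + 97 + 81 + 135 + 109 + 100 + 130 + 129 = 1235

1235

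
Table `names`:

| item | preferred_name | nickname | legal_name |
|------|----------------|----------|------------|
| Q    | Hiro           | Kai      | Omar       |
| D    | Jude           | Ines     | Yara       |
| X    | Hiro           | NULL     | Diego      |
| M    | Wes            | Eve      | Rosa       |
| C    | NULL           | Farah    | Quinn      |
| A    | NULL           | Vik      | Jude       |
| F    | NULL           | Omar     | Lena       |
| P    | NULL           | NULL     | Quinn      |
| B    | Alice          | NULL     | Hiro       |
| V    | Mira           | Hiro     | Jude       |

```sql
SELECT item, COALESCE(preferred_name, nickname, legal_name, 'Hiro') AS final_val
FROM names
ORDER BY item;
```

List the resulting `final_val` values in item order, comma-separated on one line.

Vik, Alice, Farah, Jude, Omar, Wes, Quinn, Hiro, Mira, Hiro

item=A: preferred_name=NULL, nickname=Vik → Vik
item=B: preferred_name=Alice → Alice
item=C: preferred_name=NULL, nickname=Farah → Farah
item=D: preferred_name=Jude → Jude
item=F: preferred_name=NULL, nickname=Omar → Omar
item=M: preferred_name=Wes → Wes
item=P: preferred_name=NULL, nickname=NULL, legal_name=Quinn → Quinn
item=Q: preferred_name=Hiro → Hiro
item=V: preferred_name=Mira → Mira
item=X: preferred_name=Hiro → Hiro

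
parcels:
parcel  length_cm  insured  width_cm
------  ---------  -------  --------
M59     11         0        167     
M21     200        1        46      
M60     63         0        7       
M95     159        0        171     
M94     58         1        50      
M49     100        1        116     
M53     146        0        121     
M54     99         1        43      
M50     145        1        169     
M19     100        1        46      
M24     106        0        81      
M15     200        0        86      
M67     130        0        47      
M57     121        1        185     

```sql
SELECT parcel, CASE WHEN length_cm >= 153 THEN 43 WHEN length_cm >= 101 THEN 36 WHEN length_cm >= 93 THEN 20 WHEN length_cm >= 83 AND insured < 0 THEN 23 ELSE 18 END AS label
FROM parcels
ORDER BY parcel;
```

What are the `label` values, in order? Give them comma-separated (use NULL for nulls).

parcel=M15: length_cm >= 153 → 43
parcel=M19: length_cm >= 93 → 20
parcel=M21: length_cm >= 153 → 43
parcel=M24: length_cm >= 101 → 36
parcel=M49: length_cm >= 93 → 20
parcel=M50: length_cm >= 101 → 36
parcel=M53: length_cm >= 101 → 36
parcel=M54: length_cm >= 93 → 20
parcel=M57: length_cm >= 101 → 36
parcel=M59: ELSE → 18
parcel=M60: ELSE → 18
parcel=M67: length_cm >= 101 → 36
parcel=M94: ELSE → 18
parcel=M95: length_cm >= 153 → 43

43, 20, 43, 36, 20, 36, 36, 20, 36, 18, 18, 36, 18, 43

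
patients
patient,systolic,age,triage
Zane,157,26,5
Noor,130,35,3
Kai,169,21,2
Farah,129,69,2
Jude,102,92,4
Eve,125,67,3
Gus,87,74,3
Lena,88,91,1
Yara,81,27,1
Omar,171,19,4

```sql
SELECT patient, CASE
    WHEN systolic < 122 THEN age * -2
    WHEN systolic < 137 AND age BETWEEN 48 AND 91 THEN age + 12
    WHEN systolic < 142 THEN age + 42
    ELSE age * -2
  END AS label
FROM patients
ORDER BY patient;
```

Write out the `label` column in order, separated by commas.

patient=Eve: systolic < 137 AND age BETWEEN 48 AND 91 → 79
patient=Farah: systolic < 137 AND age BETWEEN 48 AND 91 → 81
patient=Gus: systolic < 122 → -148
patient=Jude: systolic < 122 → -184
patient=Kai: ELSE → -42
patient=Lena: systolic < 122 → -182
patient=Noor: systolic < 142 → 77
patient=Omar: ELSE → -38
patient=Yara: systolic < 122 → -54
patient=Zane: ELSE → -52

79, 81, -148, -184, -42, -182, 77, -38, -54, -52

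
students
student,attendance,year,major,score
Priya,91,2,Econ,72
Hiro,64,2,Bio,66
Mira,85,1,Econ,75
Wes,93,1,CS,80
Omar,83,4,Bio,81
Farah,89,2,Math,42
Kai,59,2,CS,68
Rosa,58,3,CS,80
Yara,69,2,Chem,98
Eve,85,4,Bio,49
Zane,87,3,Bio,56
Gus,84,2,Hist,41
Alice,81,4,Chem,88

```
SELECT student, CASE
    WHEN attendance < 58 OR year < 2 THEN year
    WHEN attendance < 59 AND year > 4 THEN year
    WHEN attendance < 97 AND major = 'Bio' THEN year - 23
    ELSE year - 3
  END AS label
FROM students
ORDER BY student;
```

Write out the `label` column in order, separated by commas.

student=Alice: ELSE → 1
student=Eve: attendance < 97 AND major = 'Bio' → -19
student=Farah: ELSE → -1
student=Gus: ELSE → -1
student=Hiro: attendance < 97 AND major = 'Bio' → -21
student=Kai: ELSE → -1
student=Mira: attendance < 58 OR year < 2 → 1
student=Omar: attendance < 97 AND major = 'Bio' → -19
student=Priya: ELSE → -1
student=Rosa: ELSE → 0
student=Wes: attendance < 58 OR year < 2 → 1
student=Yara: ELSE → -1
student=Zane: attendance < 97 AND major = 'Bio' → -20

1, -19, -1, -1, -21, -1, 1, -19, -1, 0, 1, -1, -20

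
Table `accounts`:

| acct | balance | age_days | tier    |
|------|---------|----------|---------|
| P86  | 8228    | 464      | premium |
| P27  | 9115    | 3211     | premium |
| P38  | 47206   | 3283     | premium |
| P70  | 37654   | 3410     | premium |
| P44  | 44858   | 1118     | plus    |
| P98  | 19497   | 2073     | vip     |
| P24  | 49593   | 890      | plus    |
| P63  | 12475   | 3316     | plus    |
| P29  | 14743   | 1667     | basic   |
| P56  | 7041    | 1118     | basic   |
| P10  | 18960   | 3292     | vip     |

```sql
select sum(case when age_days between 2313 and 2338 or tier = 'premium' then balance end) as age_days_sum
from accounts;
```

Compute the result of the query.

acct=P86: ✓ → 8228
acct=P27: ✓ → 9115
acct=P38: ✓ → 47206
acct=P70: ✓ → 37654
acct=P44: ✗
acct=P98: ✗
acct=P24: ✗
acct=P63: ✗
acct=P29: ✗
acct=P56: ✗
acct=P10: ✗
age_days_sum = 8228 + 9115 + 47206 + 37654 = 102203

102203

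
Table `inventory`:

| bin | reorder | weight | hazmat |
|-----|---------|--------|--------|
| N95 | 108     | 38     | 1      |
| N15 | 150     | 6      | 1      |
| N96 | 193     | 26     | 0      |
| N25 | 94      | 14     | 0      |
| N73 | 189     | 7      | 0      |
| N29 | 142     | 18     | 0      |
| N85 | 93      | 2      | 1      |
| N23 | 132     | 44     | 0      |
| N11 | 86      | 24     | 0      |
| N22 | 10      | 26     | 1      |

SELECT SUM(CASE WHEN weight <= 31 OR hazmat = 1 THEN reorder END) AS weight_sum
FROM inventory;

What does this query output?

bin=N95: ✓ → 108
bin=N15: ✓ → 150
bin=N96: ✓ → 193
bin=N25: ✓ → 94
bin=N73: ✓ → 189
bin=N29: ✓ → 142
bin=N85: ✓ → 93
bin=N23: ✗
bin=N11: ✓ → 86
bin=N22: ✓ → 10
weight_sum = 108 + 150 + 193 + 94 + 189 + 142 + 93 + 86 + 10 = 1065

1065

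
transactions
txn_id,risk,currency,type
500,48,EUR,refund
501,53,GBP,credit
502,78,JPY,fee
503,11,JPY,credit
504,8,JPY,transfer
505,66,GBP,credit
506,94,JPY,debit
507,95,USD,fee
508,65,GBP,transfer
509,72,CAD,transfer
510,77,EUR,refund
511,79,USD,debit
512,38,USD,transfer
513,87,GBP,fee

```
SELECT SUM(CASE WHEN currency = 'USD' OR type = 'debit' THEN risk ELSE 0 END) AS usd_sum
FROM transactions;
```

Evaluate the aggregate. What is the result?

txn_id=500: ✗
txn_id=501: ✗
txn_id=502: ✗
txn_id=503: ✗
txn_id=504: ✗
txn_id=505: ✗
txn_id=506: ✓ → 94
txn_id=507: ✓ → 95
txn_id=508: ✗
txn_id=509: ✗
txn_id=510: ✗
txn_id=511: ✓ → 79
txn_id=512: ✓ → 38
txn_id=513: ✗
usd_sum = 94 + 95 + 79 + 38 = 306

306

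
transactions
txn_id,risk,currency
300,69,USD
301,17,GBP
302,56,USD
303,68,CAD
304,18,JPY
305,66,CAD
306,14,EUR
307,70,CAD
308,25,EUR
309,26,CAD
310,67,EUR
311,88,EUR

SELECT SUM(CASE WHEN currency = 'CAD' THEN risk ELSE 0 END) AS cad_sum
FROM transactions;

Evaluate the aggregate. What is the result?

230

txn_id=300: ✗
txn_id=301: ✗
txn_id=302: ✗
txn_id=303: ✓ → 68
txn_id=304: ✗
txn_id=305: ✓ → 66
txn_id=306: ✗
txn_id=307: ✓ → 70
txn_id=308: ✗
txn_id=309: ✓ → 26
txn_id=310: ✗
txn_id=311: ✗
cad_sum = 68 + 66 + 70 + 26 = 230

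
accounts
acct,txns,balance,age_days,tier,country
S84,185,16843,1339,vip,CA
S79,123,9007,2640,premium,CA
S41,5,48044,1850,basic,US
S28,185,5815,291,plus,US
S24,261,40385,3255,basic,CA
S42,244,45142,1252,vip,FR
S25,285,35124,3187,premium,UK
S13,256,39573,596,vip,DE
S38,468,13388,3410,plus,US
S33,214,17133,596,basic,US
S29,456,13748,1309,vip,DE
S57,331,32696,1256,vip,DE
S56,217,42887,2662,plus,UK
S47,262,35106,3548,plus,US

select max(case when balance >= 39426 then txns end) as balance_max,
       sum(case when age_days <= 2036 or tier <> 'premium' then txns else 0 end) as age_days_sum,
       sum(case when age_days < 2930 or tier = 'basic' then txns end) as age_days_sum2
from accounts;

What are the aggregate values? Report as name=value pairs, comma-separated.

[balance_max: balance >= 39426]
acct=S84: ✗
acct=S79: ✗
acct=S41: ✓ → 5
acct=S28: ✗
acct=S24: ✓ → 261
acct=S42: ✓ → 244
acct=S25: ✗
acct=S13: ✓ → 256
acct=S38: ✗
acct=S33: ✗
acct=S29: ✗
acct=S57: ✗
acct=S56: ✓ → 217
acct=S47: ✗
balance_max = MAX(5, 261, 244, 256, 217) = 261
—
[age_days_sum: age_days <= 2036 or tier <> 'premium']
acct=S84: ✓ → 185
acct=S79: ✗
acct=S41: ✓ → 5
acct=S28: ✓ → 185
acct=S24: ✓ → 261
acct=S42: ✓ → 244
acct=S25: ✗
acct=S13: ✓ → 256
acct=S38: ✓ → 468
acct=S33: ✓ → 214
acct=S29: ✓ → 456
acct=S57: ✓ → 331
acct=S56: ✓ → 217
acct=S47: ✓ → 262
age_days_sum = 185 + 5 + 185 + 261 + 244 + 256 + 468 + 214 + 456 + 331 + 217 + 262 = 3084
—
[age_days_sum2: age_days < 2930 or tier = 'basic']
acct=S84: ✓ → 185
acct=S79: ✓ → 123
acct=S41: ✓ → 5
acct=S28: ✓ → 185
acct=S24: ✓ → 261
acct=S42: ✓ → 244
acct=S25: ✗
acct=S13: ✓ → 256
acct=S38: ✗
acct=S33: ✓ → 214
acct=S29: ✓ → 456
acct=S57: ✓ → 331
acct=S56: ✓ → 217
acct=S47: ✗
age_days_sum2 = 185 + 123 + 5 + 185 + 261 + 244 + 256 + 214 + 456 + 331 + 217 = 2477

balance_max=261, age_days_sum=3084, age_days_sum2=2477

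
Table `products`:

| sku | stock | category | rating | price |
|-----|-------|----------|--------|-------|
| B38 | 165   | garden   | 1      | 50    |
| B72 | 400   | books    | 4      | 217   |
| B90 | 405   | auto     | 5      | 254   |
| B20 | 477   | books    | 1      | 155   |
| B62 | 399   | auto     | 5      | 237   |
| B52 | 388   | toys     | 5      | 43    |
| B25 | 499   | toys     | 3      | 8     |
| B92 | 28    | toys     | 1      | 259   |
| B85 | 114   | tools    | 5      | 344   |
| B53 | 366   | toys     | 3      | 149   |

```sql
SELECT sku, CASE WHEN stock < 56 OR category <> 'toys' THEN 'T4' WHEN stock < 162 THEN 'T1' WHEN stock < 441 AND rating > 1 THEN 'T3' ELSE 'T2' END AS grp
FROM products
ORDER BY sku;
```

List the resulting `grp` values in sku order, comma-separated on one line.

T4, T2, T4, T3, T3, T4, T4, T4, T4, T4

sku=B20: stock < 56 OR category <> 'toys' → T4
sku=B25: ELSE → T2
sku=B38: stock < 56 OR category <> 'toys' → T4
sku=B52: stock < 441 AND rating > 1 → T3
sku=B53: stock < 441 AND rating > 1 → T3
sku=B62: stock < 56 OR category <> 'toys' → T4
sku=B72: stock < 56 OR category <> 'toys' → T4
sku=B85: stock < 56 OR category <> 'toys' → T4
sku=B90: stock < 56 OR category <> 'toys' → T4
sku=B92: stock < 56 OR category <> 'toys' → T4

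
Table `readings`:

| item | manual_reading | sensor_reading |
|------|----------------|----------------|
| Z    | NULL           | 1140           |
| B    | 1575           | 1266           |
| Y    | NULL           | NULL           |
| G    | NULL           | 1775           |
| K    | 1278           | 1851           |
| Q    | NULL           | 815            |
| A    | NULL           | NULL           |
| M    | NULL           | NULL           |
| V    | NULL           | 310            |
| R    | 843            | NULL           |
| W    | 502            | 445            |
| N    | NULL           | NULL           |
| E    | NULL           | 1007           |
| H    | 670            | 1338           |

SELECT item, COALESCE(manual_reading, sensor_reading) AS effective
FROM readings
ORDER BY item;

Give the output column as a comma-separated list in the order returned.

item=A: manual_reading=NULL, sensor_reading=NULL (all NULL) → NULL
item=B: manual_reading=1575 → 1575
item=E: manual_reading=NULL, sensor_reading=1007 → 1007
item=G: manual_reading=NULL, sensor_reading=1775 → 1775
item=H: manual_reading=670 → 670
item=K: manual_reading=1278 → 1278
item=M: manual_reading=NULL, sensor_reading=NULL (all NULL) → NULL
item=N: manual_reading=NULL, sensor_reading=NULL (all NULL) → NULL
item=Q: manual_reading=NULL, sensor_reading=815 → 815
item=R: manual_reading=843 → 843
item=V: manual_reading=NULL, sensor_reading=310 → 310
item=W: manual_reading=502 → 502
item=Y: manual_reading=NULL, sensor_reading=NULL (all NULL) → NULL
item=Z: manual_reading=NULL, sensor_reading=1140 → 1140

NULL, 1575, 1007, 1775, 670, 1278, NULL, NULL, 815, 843, 310, 502, NULL, 1140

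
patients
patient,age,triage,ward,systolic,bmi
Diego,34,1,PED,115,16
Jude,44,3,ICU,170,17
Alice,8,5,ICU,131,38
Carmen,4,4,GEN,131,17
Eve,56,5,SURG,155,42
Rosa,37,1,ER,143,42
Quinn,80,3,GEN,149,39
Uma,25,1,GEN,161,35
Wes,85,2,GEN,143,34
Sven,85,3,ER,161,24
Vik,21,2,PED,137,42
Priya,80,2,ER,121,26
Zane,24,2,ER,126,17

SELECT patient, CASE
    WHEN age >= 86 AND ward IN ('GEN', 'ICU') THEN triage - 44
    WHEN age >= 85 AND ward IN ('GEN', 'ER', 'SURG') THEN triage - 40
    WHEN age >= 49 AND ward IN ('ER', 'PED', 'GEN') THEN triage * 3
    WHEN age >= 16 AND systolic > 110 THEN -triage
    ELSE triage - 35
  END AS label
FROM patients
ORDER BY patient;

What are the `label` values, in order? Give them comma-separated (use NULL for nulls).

-30, -31, -1, -5, -3, 6, 9, -1, -37, -1, -2, -38, -2

patient=Alice: ELSE → -30
patient=Carmen: ELSE → -31
patient=Diego: age >= 16 AND systolic > 110 → -1
patient=Eve: age >= 16 AND systolic > 110 → -5
patient=Jude: age >= 16 AND systolic > 110 → -3
patient=Priya: age >= 49 AND ward IN ('ER', 'PED', 'GEN') → 6
patient=Quinn: age >= 49 AND ward IN ('ER', 'PED', 'GEN') → 9
patient=Rosa: age >= 16 AND systolic > 110 → -1
patient=Sven: age >= 85 AND ward IN ('GEN', 'ER', 'SURG') → -37
patient=Uma: age >= 16 AND systolic > 110 → -1
patient=Vik: age >= 16 AND systolic > 110 → -2
patient=Wes: age >= 85 AND ward IN ('GEN', 'ER', 'SURG') → -38
patient=Zane: age >= 16 AND systolic > 110 → -2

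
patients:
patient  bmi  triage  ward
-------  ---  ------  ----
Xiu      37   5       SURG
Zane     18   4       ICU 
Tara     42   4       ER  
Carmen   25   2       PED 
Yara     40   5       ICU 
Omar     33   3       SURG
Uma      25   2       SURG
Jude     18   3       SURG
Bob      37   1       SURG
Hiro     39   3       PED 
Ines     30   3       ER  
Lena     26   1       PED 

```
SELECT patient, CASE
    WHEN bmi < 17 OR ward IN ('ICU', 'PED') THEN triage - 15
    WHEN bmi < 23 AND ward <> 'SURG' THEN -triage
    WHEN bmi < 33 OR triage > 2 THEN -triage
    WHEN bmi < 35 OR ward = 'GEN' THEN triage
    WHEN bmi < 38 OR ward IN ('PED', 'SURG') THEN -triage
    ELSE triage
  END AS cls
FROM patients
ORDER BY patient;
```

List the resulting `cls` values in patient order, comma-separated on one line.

-1, -13, -12, -3, -3, -14, -3, -4, -2, -5, -10, -11

patient=Bob: bmi < 38 OR ward IN ('PED', 'SURG') → -1
patient=Carmen: bmi < 17 OR ward IN ('ICU', 'PED') → -13
patient=Hiro: bmi < 17 OR ward IN ('ICU', 'PED') → -12
patient=Ines: bmi < 33 OR triage > 2 → -3
patient=Jude: bmi < 33 OR triage > 2 → -3
patient=Lena: bmi < 17 OR ward IN ('ICU', 'PED') → -14
patient=Omar: bmi < 33 OR triage > 2 → -3
patient=Tara: bmi < 33 OR triage > 2 → -4
patient=Uma: bmi < 33 OR triage > 2 → -2
patient=Xiu: bmi < 33 OR triage > 2 → -5
patient=Yara: bmi < 17 OR ward IN ('ICU', 'PED') → -10
patient=Zane: bmi < 17 OR ward IN ('ICU', 'PED') → -11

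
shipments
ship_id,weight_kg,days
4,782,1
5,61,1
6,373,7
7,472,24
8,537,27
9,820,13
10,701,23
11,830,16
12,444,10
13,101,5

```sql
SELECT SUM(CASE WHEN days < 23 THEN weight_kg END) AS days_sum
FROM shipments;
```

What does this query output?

ship_id=4: ✓ → 782
ship_id=5: ✓ → 61
ship_id=6: ✓ → 373
ship_id=7: ✗
ship_id=8: ✗
ship_id=9: ✓ → 820
ship_id=10: ✗
ship_id=11: ✓ → 830
ship_id=12: ✓ → 444
ship_id=13: ✓ → 101
days_sum = 782 + 61 + 373 + 820 + 830 + 444 + 101 = 3411

3411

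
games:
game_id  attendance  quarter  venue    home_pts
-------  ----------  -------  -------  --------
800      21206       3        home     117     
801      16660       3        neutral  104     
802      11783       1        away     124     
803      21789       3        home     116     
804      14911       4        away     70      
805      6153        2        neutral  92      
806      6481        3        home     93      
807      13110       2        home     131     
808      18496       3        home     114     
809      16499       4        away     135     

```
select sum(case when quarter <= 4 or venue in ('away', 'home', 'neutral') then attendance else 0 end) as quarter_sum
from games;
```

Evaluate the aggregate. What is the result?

game_id=800: ✓ → 21206
game_id=801: ✓ → 16660
game_id=802: ✓ → 11783
game_id=803: ✓ → 21789
game_id=804: ✓ → 14911
game_id=805: ✓ → 6153
game_id=806: ✓ → 6481
game_id=807: ✓ → 13110
game_id=808: ✓ → 18496
game_id=809: ✓ → 16499
quarter_sum = 21206 + 16660 + 11783 + 21789 + 14911 + 6153 + 6481 + 13110 + 18496 + 16499 = 147088

147088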